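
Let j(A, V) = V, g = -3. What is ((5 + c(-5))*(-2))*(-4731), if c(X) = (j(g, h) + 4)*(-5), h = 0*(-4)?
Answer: -141930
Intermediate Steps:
h = 0
c(X) = -20 (c(X) = (0 + 4)*(-5) = 4*(-5) = -20)
((5 + c(-5))*(-2))*(-4731) = ((5 - 20)*(-2))*(-4731) = -15*(-2)*(-4731) = 30*(-4731) = -141930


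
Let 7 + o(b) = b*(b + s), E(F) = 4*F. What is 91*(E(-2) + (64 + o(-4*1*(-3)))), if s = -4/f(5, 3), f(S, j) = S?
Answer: 83447/5 ≈ 16689.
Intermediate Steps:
s = -⅘ (s = -4/5 = -4*⅕ = -⅘ ≈ -0.80000)
o(b) = -7 + b*(-⅘ + b) (o(b) = -7 + b*(b - ⅘) = -7 + b*(-⅘ + b))
91*(E(-2) + (64 + o(-4*1*(-3)))) = 91*(4*(-2) + (64 + (-7 + (-4*1*(-3))² - 4*(-4*1)*(-3)/5))) = 91*(-8 + (64 + (-7 + (-4*(-3))² - (-16)*(-3)/5))) = 91*(-8 + (64 + (-7 + 12² - ⅘*12))) = 91*(-8 + (64 + (-7 + 144 - 48/5))) = 91*(-8 + (64 + 637/5)) = 91*(-8 + 957/5) = 91*(917/5) = 83447/5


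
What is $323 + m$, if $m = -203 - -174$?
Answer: $294$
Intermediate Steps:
$m = -29$ ($m = -203 + 174 = -29$)
$323 + m = 323 - 29 = 294$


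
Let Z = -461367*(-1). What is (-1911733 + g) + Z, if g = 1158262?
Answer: -292104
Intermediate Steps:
Z = 461367
(-1911733 + g) + Z = (-1911733 + 1158262) + 461367 = -753471 + 461367 = -292104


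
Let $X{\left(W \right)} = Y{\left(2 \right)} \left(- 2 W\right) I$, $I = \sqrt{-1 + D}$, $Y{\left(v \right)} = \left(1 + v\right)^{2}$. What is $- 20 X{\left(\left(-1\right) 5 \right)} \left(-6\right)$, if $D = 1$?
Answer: $0$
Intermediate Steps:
$I = 0$ ($I = \sqrt{-1 + 1} = \sqrt{0} = 0$)
$X{\left(W \right)} = 0$ ($X{\left(W \right)} = \left(1 + 2\right)^{2} \left(- 2 W\right) 0 = 3^{2} \left(- 2 W\right) 0 = 9 \left(- 2 W\right) 0 = - 18 W 0 = 0$)
$- 20 X{\left(\left(-1\right) 5 \right)} \left(-6\right) = \left(-20\right) 0 \left(-6\right) = 0 \left(-6\right) = 0$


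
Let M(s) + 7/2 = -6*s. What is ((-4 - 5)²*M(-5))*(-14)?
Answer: -30051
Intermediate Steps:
M(s) = -7/2 - 6*s
((-4 - 5)²*M(-5))*(-14) = ((-4 - 5)²*(-7/2 - 6*(-5)))*(-14) = ((-9)²*(-7/2 + 30))*(-14) = (81*(53/2))*(-14) = (4293/2)*(-14) = -30051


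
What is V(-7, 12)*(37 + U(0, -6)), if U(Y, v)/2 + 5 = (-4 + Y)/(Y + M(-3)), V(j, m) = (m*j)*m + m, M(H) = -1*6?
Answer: -28220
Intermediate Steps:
M(H) = -6
V(j, m) = m + j*m**2 (V(j, m) = (j*m)*m + m = j*m**2 + m = m + j*m**2)
U(Y, v) = -10 + 2*(-4 + Y)/(-6 + Y) (U(Y, v) = -10 + 2*((-4 + Y)/(Y - 6)) = -10 + 2*((-4 + Y)/(-6 + Y)) = -10 + 2*(-4 + Y)/(-6 + Y))
V(-7, 12)*(37 + U(0, -6)) = (12*(1 - 7*12))*(37 + 4*(13 - 2*0)/(-6 + 0)) = (12*(1 - 84))*(37 + 4*(13 + 0)/(-6)) = (12*(-83))*(37 + 4*(-1/6)*13) = -996*(37 - 26/3) = -996*85/3 = -28220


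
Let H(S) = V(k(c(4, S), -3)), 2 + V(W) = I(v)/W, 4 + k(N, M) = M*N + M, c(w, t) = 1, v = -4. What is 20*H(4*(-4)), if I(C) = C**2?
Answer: -72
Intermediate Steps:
k(N, M) = -4 + M + M*N (k(N, M) = -4 + (M*N + M) = -4 + (M + M*N) = -4 + M + M*N)
V(W) = -2 + 16/W (V(W) = -2 + (-4)**2/W = -2 + 16/W)
H(S) = -18/5 (H(S) = -2 + 16/(-4 - 3 - 3*1) = -2 + 16/(-4 - 3 - 3) = -2 + 16/(-10) = -2 + 16*(-1/10) = -2 - 8/5 = -18/5)
20*H(4*(-4)) = 20*(-18/5) = -72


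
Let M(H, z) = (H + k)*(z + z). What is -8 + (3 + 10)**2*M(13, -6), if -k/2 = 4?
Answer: -10148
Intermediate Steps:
k = -8 (k = -2*4 = -8)
M(H, z) = 2*z*(-8 + H) (M(H, z) = (H - 8)*(z + z) = (-8 + H)*(2*z) = 2*z*(-8 + H))
-8 + (3 + 10)**2*M(13, -6) = -8 + (3 + 10)**2*(2*(-6)*(-8 + 13)) = -8 + 13**2*(2*(-6)*5) = -8 + 169*(-60) = -8 - 10140 = -10148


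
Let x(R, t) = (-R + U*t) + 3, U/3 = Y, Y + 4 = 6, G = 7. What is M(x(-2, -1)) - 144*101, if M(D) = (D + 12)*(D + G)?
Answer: -14478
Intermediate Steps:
Y = 2 (Y = -4 + 6 = 2)
U = 6 (U = 3*2 = 6)
x(R, t) = 3 - R + 6*t (x(R, t) = (-R + 6*t) + 3 = 3 - R + 6*t)
M(D) = (7 + D)*(12 + D) (M(D) = (D + 12)*(D + 7) = (12 + D)*(7 + D) = (7 + D)*(12 + D))
M(x(-2, -1)) - 144*101 = (84 + (3 - 1*(-2) + 6*(-1))² + 19*(3 - 1*(-2) + 6*(-1))) - 144*101 = (84 + (3 + 2 - 6)² + 19*(3 + 2 - 6)) - 14544 = (84 + (-1)² + 19*(-1)) - 14544 = (84 + 1 - 19) - 14544 = 66 - 14544 = -14478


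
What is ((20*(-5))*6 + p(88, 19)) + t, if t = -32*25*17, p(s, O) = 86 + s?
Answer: -14026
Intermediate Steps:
t = -13600 (t = -800*17 = -13600)
((20*(-5))*6 + p(88, 19)) + t = ((20*(-5))*6 + (86 + 88)) - 13600 = (-100*6 + 174) - 13600 = (-600 + 174) - 13600 = -426 - 13600 = -14026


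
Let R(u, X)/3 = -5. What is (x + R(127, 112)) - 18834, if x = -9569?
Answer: -28418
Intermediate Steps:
R(u, X) = -15 (R(u, X) = 3*(-5) = -15)
(x + R(127, 112)) - 18834 = (-9569 - 15) - 18834 = -9584 - 18834 = -28418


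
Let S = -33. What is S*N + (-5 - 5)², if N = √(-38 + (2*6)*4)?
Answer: 100 - 33*√10 ≈ -4.3552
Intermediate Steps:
N = √10 (N = √(-38 + 12*4) = √(-38 + 48) = √10 ≈ 3.1623)
S*N + (-5 - 5)² = -33*√10 + (-5 - 5)² = -33*√10 + (-10)² = -33*√10 + 100 = 100 - 33*√10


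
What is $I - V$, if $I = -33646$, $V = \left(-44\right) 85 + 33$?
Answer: $-29939$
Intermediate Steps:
$V = -3707$ ($V = -3740 + 33 = -3707$)
$I - V = -33646 - -3707 = -33646 + 3707 = -29939$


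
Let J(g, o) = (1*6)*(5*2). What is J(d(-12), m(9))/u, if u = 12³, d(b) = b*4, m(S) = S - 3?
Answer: 5/144 ≈ 0.034722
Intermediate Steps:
m(S) = -3 + S
d(b) = 4*b
u = 1728
J(g, o) = 60 (J(g, o) = 6*10 = 60)
J(d(-12), m(9))/u = 60/1728 = 60*(1/1728) = 5/144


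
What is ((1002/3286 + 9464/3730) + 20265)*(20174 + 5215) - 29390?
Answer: 50860779311854/98845 ≈ 5.1455e+8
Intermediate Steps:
((1002/3286 + 9464/3730) + 20265)*(20174 + 5215) - 29390 = ((1002*(1/3286) + 9464*(1/3730)) + 20265)*25389 - 29390 = ((501/1643 + 4732/1865) + 20265)*25389 - 29390 = (8709041/3064195 + 20265)*25389 - 29390 = (62104620716/3064195)*25389 - 29390 = 50863684366404/98845 - 29390 = 50860779311854/98845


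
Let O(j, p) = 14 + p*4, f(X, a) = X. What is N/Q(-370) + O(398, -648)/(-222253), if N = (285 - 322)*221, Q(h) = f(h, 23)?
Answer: 49143693/2222530 ≈ 22.112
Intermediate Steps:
Q(h) = h
O(j, p) = 14 + 4*p
N = -8177 (N = -37*221 = -8177)
N/Q(-370) + O(398, -648)/(-222253) = -8177/(-370) + (14 + 4*(-648))/(-222253) = -8177*(-1/370) + (14 - 2592)*(-1/222253) = 221/10 - 2578*(-1/222253) = 221/10 + 2578/222253 = 49143693/2222530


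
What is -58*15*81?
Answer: -70470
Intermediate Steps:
-58*15*81 = -870*81 = -70470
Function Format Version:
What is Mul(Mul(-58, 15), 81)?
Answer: -70470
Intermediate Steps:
Mul(Mul(-58, 15), 81) = Mul(-870, 81) = -70470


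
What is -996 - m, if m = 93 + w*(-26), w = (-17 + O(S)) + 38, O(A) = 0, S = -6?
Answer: -543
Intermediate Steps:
w = 21 (w = (-17 + 0) + 38 = -17 + 38 = 21)
m = -453 (m = 93 + 21*(-26) = 93 - 546 = -453)
-996 - m = -996 - 1*(-453) = -996 + 453 = -543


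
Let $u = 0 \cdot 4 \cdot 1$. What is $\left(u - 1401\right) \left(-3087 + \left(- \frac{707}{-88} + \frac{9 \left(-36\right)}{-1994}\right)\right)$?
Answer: $\frac{378440777697}{87736} \approx 4.3134 \cdot 10^{6}$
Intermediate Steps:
$u = 0$ ($u = 0 \cdot 1 = 0$)
$\left(u - 1401\right) \left(-3087 + \left(- \frac{707}{-88} + \frac{9 \left(-36\right)}{-1994}\right)\right) = \left(0 - 1401\right) \left(-3087 + \left(- \frac{707}{-88} + \frac{9 \left(-36\right)}{-1994}\right)\right) = - 1401 \left(-3087 - - \frac{719135}{87736}\right) = - 1401 \left(-3087 + \left(\frac{707}{88} + \frac{162}{997}\right)\right) = - 1401 \left(-3087 + \frac{719135}{87736}\right) = \left(-1401\right) \left(- \frac{270121897}{87736}\right) = \frac{378440777697}{87736}$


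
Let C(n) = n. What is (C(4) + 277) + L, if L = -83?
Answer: 198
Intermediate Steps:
(C(4) + 277) + L = (4 + 277) - 83 = 281 - 83 = 198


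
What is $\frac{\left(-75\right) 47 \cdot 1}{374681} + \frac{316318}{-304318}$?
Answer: $- \frac{59795532754}{57011086279} \approx -1.0488$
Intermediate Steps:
$\frac{\left(-75\right) 47 \cdot 1}{374681} + \frac{316318}{-304318} = \left(-3525\right) 1 \cdot \frac{1}{374681} + 316318 \left(- \frac{1}{304318}\right) = \left(-3525\right) \frac{1}{374681} - \frac{158159}{152159} = - \frac{3525}{374681} - \frac{158159}{152159} = - \frac{59795532754}{57011086279}$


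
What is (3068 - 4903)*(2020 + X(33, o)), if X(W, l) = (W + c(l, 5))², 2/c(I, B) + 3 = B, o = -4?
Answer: -5827960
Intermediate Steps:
c(I, B) = 2/(-3 + B)
X(W, l) = (1 + W)² (X(W, l) = (W + 2/(-3 + 5))² = (W + 2/2)² = (W + 2*(½))² = (W + 1)² = (1 + W)²)
(3068 - 4903)*(2020 + X(33, o)) = (3068 - 4903)*(2020 + (1 + 33)²) = -1835*(2020 + 34²) = -1835*(2020 + 1156) = -1835*3176 = -5827960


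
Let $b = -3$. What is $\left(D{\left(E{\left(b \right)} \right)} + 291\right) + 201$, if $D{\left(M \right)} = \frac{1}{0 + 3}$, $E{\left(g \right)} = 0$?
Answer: $\frac{1477}{3} \approx 492.33$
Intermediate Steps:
$D{\left(M \right)} = \frac{1}{3}$
$\left(D{\left(E{\left(b \right)} \right)} + 291\right) + 201 = \left(\frac{1}{3} + 291\right) + 201 = \frac{874}{3} + 201 = \frac{1477}{3}$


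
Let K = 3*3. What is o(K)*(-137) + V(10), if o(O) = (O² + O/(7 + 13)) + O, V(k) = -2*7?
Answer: -248113/20 ≈ -12406.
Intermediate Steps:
K = 9
V(k) = -14
o(O) = O² + 21*O/20 (o(O) = (O² + O/20) + O = O² + 21*O/20)
o(K)*(-137) + V(10) = ((1/20)*9*(21 + 20*9))*(-137) - 14 = ((1/20)*9*(21 + 180))*(-137) - 14 = ((1/20)*9*201)*(-137) - 14 = (1809/20)*(-137) - 14 = -247833/20 - 14 = -248113/20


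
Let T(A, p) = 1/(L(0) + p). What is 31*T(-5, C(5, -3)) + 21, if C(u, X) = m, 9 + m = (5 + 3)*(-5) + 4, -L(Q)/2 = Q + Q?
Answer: 914/45 ≈ 20.311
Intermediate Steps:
L(Q) = -4*Q (L(Q) = -2*(Q + Q) = -4*Q)
m = -45 (m = -9 + ((5 + 3)*(-5) + 4) = -9 + (8*(-5) + 4) = -9 + (-40 + 4) = -9 - 36 = -45)
C(u, X) = -45
T(A, p) = 1/p (T(A, p) = 1/(-4*0 + p) = 1/(0 + p) = 1/p)
31*T(-5, C(5, -3)) + 21 = 31/(-45) + 21 = 31*(-1/45) + 21 = -31/45 + 21 = 914/45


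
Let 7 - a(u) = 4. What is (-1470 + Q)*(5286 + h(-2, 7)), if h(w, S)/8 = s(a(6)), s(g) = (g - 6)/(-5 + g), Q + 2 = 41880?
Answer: 214081584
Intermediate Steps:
Q = 41878 (Q = -2 + 41880 = 41878)
a(u) = 3 (a(u) = 7 - 1*4 = 7 - 4 = 3)
s(g) = (-6 + g)/(-5 + g)
h(w, S) = 12 (h(w, S) = 8*((-6 + 3)/(-5 + 3)) = 8*(-3/(-2)) = 8*(-1/2*(-3)) = 8*(3/2) = 12)
(-1470 + Q)*(5286 + h(-2, 7)) = (-1470 + 41878)*(5286 + 12) = 40408*5298 = 214081584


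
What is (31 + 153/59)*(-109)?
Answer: -216038/59 ≈ -3661.7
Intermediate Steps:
(31 + 153/59)*(-109) = (1982/59)*(-109) = -216038/59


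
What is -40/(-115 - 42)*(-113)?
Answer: -4520/157 ≈ -28.790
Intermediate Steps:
-40/(-115 - 42)*(-113) = -40/(-157)*(-113) = -40*(-1/157)*(-113) = (40/157)*(-113) = -4520/157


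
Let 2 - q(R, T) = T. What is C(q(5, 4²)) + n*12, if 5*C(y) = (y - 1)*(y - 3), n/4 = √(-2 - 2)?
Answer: 51 + 96*I ≈ 51.0 + 96.0*I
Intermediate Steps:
q(R, T) = 2 - T
n = 8*I (n = 4*√(-2 - 2) = 4*√(-4) = 4*(2*I) = 8*I ≈ 8.0*I)
C(y) = (-1 + y)*(-3 + y)/5 (C(y) = ((y - 1)*(y - 3))/5 = ((-1 + y)*(-3 + y))/5 = (-1 + y)*(-3 + y)/5)
C(q(5, 4²)) + n*12 = (⅗ - 4*(2 - 1*4²)/5 + (2 - 1*4²)²/5) + (8*I)*12 = (⅗ - 4*(2 - 1*16)/5 + (2 - 1*16)²/5) + 96*I = (⅗ - 4*(2 - 16)/5 + (2 - 16)²/5) + 96*I = (⅗ - ⅘*(-14) + (⅕)*(-14)²) + 96*I = (⅗ + 56/5 + (⅕)*196) + 96*I = (⅗ + 56/5 + 196/5) + 96*I = 51 + 96*I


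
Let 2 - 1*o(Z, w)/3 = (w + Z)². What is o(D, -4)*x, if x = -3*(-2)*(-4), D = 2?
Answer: 144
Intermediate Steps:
o(Z, w) = 6 - 3*(Z + w)² (o(Z, w) = 6 - 3*(w + Z)² = 6 - 3*(Z + w)²)
x = -24 (x = 6*(-4) = -24)
o(D, -4)*x = (6 - 3*(2 - 4)²)*(-24) = (6 - 3*(-2)²)*(-24) = (6 - 3*4)*(-24) = (6 - 12)*(-24) = -6*(-24) = 144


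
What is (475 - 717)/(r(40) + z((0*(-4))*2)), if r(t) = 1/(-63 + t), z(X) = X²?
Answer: 5566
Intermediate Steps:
(475 - 717)/(r(40) + z((0*(-4))*2)) = (475 - 717)/(1/(-63 + 40) + ((0*(-4))*2)²) = -242/(1/(-23) + (0*2)²) = -242/(-1/23 + 0²) = -242/(-1/23 + 0) = -242/(-1/23) = -242*(-23) = 5566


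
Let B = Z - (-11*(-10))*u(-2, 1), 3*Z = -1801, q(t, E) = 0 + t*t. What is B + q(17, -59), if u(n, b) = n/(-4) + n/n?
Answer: -1429/3 ≈ -476.33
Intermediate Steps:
u(n, b) = 1 - n/4 (u(n, b) = n*(-¼) + 1 = -n/4 + 1 = 1 - n/4)
q(t, E) = t² (q(t, E) = 0 + t² = t²)
Z = -1801/3 (Z = (⅓)*(-1801) = -1801/3 ≈ -600.33)
B = -2296/3 (B = -1801/3 - (-11*(-10))*(1 - ¼*(-2)) = -1801/3 - 110*(1 + ½) = -1801/3 - 110*3/2 = -1801/3 - 1*165 = -1801/3 - 165 = -2296/3 ≈ -765.33)
B + q(17, -59) = -2296/3 + 17² = -2296/3 + 289 = -1429/3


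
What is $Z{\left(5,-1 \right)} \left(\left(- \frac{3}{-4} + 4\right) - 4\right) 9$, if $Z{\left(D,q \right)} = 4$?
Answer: $27$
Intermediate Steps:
$Z{\left(5,-1 \right)} \left(\left(- \frac{3}{-4} + 4\right) - 4\right) 9 = 4 \left(\left(- \frac{3}{-4} + 4\right) - 4\right) 9 = 4 \left(\left(\left(-3\right) \left(- \frac{1}{4}\right) + 4\right) - 4\right) 9 = 4 \left(\left(\frac{3}{4} + 4\right) - 4\right) 9 = 4 \left(\frac{19}{4} - 4\right) 9 = 4 \cdot \frac{3}{4} \cdot 9 = 3 \cdot 9 = 27$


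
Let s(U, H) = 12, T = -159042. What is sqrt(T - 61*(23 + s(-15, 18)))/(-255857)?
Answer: -I*sqrt(161177)/255857 ≈ -0.0015691*I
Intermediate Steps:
sqrt(T - 61*(23 + s(-15, 18)))/(-255857) = sqrt(-159042 - 61*(23 + 12))/(-255857) = sqrt(-159042 - 61*35)*(-1/255857) = sqrt(-159042 - 2135)*(-1/255857) = sqrt(-161177)*(-1/255857) = (I*sqrt(161177))*(-1/255857) = -I*sqrt(161177)/255857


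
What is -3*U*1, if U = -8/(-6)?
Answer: -4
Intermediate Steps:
U = 4/3 (U = -8*(-1/6) = 4/3 ≈ 1.3333)
-3*U*1 = -3*4/3*1 = -4*1 = -4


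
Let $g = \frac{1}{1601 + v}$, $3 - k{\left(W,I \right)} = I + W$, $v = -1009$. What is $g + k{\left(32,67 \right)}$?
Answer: $- \frac{56831}{592} \approx -95.998$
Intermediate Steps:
$k{\left(W,I \right)} = 3 - I - W$ ($k{\left(W,I \right)} = 3 - \left(I + W\right) = 3 - I - W$)
$g = \frac{1}{592}$ ($g = \frac{1}{1601 - 1009} = \frac{1}{592} \approx 0.0016892$)
$g + k{\left(32,67 \right)} = \frac{1}{592} - 96 = - \frac{56831}{592}$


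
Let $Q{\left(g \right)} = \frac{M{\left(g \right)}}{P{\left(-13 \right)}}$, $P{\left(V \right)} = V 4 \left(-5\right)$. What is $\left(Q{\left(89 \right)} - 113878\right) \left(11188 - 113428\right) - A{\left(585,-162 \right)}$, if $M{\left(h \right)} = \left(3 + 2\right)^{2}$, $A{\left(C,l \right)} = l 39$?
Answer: $\frac{151357481694}{13} \approx 1.1643 \cdot 10^{10}$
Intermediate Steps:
$A{\left(C,l \right)} = 39 l$
$M{\left(h \right)} = 25$ ($M{\left(h \right)} = 5^{2} = 25$)
$P{\left(V \right)} = - 20 V$ ($P{\left(V \right)} = 4 V \left(-5\right) = - 20 V$)
$Q{\left(g \right)} = \frac{5}{52}$ ($Q{\left(g \right)} = \frac{25}{\left(-20\right) \left(-13\right)} = \frac{25}{260} = 25 \cdot \frac{1}{260} = \frac{5}{52}$)
$\left(Q{\left(89 \right)} - 113878\right) \left(11188 - 113428\right) - A{\left(585,-162 \right)} = \left(\frac{5}{52} - 113878\right) \left(11188 - 113428\right) - 39 \left(-162\right) = \left(- \frac{5921651}{52}\right) \left(-102240\right) - -6318 = \frac{151357399560}{13} + 6318 = \frac{151357481694}{13}$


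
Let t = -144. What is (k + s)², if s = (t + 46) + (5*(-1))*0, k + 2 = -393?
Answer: 243049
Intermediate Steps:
k = -395 (k = -2 - 393 = -395)
s = -98 (s = (-144 + 46) + (5*(-1))*0 = -98 - 5*0 = -98 + 0 = -98)
(k + s)² = (-395 - 98)² = (-493)² = 243049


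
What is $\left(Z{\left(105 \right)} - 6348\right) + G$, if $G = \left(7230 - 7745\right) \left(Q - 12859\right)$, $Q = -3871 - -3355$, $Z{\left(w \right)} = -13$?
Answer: $6881764$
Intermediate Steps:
$Q = -516$ ($Q = -3871 + 3355 = -516$)
$G = 6888125$ ($G = \left(7230 - 7745\right) \left(-516 - 12859\right) = \left(-515\right) \left(-13375\right) = 6888125$)
$\left(Z{\left(105 \right)} - 6348\right) + G = \left(-13 - 6348\right) + 6888125 = -6361 + 6888125 = 6881764$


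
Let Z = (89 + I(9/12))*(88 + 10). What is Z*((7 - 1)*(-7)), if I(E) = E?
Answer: -369411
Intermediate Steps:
Z = 17591/2 (Z = (89 + 9/12)*(88 + 10) = (89 + 9*(1/12))*98 = (89 + ¾)*98 = (359/4)*98 = 17591/2 ≈ 8795.5)
Z*((7 - 1)*(-7)) = 17591*((7 - 1)*(-7))/2 = 17591*(6*(-7))/2 = (17591/2)*(-42) = -369411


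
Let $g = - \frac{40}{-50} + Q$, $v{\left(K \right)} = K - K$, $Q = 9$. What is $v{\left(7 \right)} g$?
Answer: $0$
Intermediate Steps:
$v{\left(K \right)} = 0$
$g = \frac{49}{5}$ ($g = - \frac{40}{-50} + 9 = \left(-40\right) \left(- \frac{1}{50}\right) + 9 = \frac{4}{5} + 9 = \frac{49}{5} \approx 9.8$)
$v{\left(7 \right)} g = 0 \cdot \frac{49}{5} = 0$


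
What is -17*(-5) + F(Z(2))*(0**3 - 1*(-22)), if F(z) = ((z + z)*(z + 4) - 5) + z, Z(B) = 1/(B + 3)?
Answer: 409/25 ≈ 16.360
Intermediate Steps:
Z(B) = 1/(3 + B)
F(z) = -5 + z + 2*z*(4 + z) (F(z) = ((2*z)*(4 + z) - 5) + z = (2*z*(4 + z) - 5) + z = (-5 + 2*z*(4 + z)) + z = -5 + z + 2*z*(4 + z))
-17*(-5) + F(Z(2))*(0**3 - 1*(-22)) = -17*(-5) + (-5 + 2*(1/(3 + 2))**2 + 9/(3 + 2))*(0**3 - 1*(-22)) = 85 + (-5 + 2*(1/5)**2 + 9/5)*(0 + 22) = 85 + (-5 + 2*(1/5)**2 + 9*(1/5))*22 = 85 + (-5 + 2*(1/25) + 9/5)*22 = 85 + (-5 + 2/25 + 9/5)*22 = 85 - 78/25*22 = 85 - 1716/25 = 409/25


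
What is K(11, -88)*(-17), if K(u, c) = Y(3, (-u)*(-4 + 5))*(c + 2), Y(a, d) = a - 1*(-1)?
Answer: 5848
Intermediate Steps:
Y(a, d) = 1 + a (Y(a, d) = a + 1 = 1 + a)
K(u, c) = 8 + 4*c (K(u, c) = (1 + 3)*(c + 2) = 4*(2 + c) = 8 + 4*c)
K(11, -88)*(-17) = (8 + 4*(-88))*(-17) = (8 - 352)*(-17) = -344*(-17) = 5848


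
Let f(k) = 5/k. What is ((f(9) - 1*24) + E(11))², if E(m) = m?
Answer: 12544/81 ≈ 154.86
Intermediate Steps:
((f(9) - 1*24) + E(11))² = ((5/9 - 1*24) + 11)² = ((5*(⅑) - 24) + 11)² = ((5/9 - 24) + 11)² = (-211/9 + 11)² = (-112/9)² = 12544/81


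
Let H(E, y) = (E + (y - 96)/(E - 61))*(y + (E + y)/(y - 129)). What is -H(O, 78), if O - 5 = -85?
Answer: 14940920/2397 ≈ 6233.2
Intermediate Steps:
O = -80 (O = 5 - 85 = -80)
H(E, y) = (E + (-96 + y)/(-61 + E))*(y + (E + y)/(-129 + y))
-H(O, 78) = -((-80)³ + 78³ - 224*78² - 96*(-80) - 61*(-80)² + 12288*78 + (-80)²*78² - 128*78*(-80)² - 61*(-80)*78² + 7809*(-80)*78)/(7869 - 129*(-80) - 61*78 - 80*78) = -(-512000 + 474552 - 224*6084 + 7680 - 61*6400 + 958464 + 6400*6084 - 128*78*6400 - 61*(-80)*6084 - 48728160)/(7869 + 10320 - 4758 - 6240) = -(-512000 + 474552 - 1362816 + 7680 - 390400 + 958464 + 38937600 - 63897600 + 29689920 - 48728160)/7191 = -(-44822760)/7191 = -1*(-14940920/2397) = 14940920/2397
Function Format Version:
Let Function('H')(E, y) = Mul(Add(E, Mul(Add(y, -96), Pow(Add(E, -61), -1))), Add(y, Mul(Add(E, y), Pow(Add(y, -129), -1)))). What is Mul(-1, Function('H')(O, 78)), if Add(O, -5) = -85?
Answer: Rational(14940920, 2397) ≈ 6233.2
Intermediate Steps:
O = -80 (O = Add(5, -85) = -80)
Function('H')(E, y) = Mul(Add(E, Mul(Pow(Add(-61, E), -1), Add(-96, y))), Add(y, Mul(Pow(Add(-129, y), -1), Add(E, y)))) (Function('H')(E, y) = Mul(Add(E, Mul(Add(-96, y), Pow(Add(-61, E), -1))), Add(y, Mul(Add(E, y), Pow(Add(-129, y), -1)))) = Mul(Add(E, Mul(Pow(Add(-61, E), -1), Add(-96, y))), Add(y, Mul(Pow(Add(-129, y), -1), Add(E, y)))))
Mul(-1, Function('H')(O, 78)) = Mul(-1, Mul(Pow(Add(7869, Mul(-129, -80), Mul(-61, 78), Mul(-80, 78)), -1), Add(Pow(-80, 3), Pow(78, 3), Mul(-224, Pow(78, 2)), Mul(-96, -80), Mul(-61, Pow(-80, 2)), Mul(12288, 78), Mul(Pow(-80, 2), Pow(78, 2)), Mul(-128, 78, Pow(-80, 2)), Mul(-61, -80, Pow(78, 2)), Mul(7809, -80, 78)))) = Mul(-1, Mul(Pow(Add(7869, 10320, -4758, -6240), -1), Add(-512000, 474552, Mul(-224, 6084), 7680, Mul(-61, 6400), 958464, Mul(6400, 6084), Mul(-128, 78, 6400), Mul(-61, -80, 6084), -48728160))) = Mul(-1, Mul(Pow(7191, -1), Add(-512000, 474552, -1362816, 7680, -390400, 958464, 38937600, -63897600, 29689920, -48728160))) = Mul(-1, Mul(Rational(1, 7191), -44822760)) = Mul(-1, Rational(-14940920, 2397)) = Rational(14940920, 2397)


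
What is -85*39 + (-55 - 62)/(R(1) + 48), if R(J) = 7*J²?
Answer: -182442/55 ≈ -3317.1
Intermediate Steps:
-85*39 + (-55 - 62)/(R(1) + 48) = -85*39 + (-55 - 62)/(7*1² + 48) = -3315 - 117/(7*1 + 48) = -3315 - 117/(7 + 48) = -3315 - 117/55 = -182442/55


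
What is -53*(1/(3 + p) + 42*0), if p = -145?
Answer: 53/142 ≈ 0.37324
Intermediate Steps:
-53*(1/(3 + p) + 42*0) = -53*(1/(3 - 145) + 42*0) = -53*(1/(-142) + 0) = -53*(-1/142 + 0) = -53*(-1/142) = 53/142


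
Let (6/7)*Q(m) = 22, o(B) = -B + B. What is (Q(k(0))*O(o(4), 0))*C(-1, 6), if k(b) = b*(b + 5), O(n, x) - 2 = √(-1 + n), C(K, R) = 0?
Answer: 0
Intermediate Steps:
o(B) = 0
O(n, x) = 2 + √(-1 + n)
k(b) = b*(5 + b)
Q(m) = 77/3 (Q(m) = (7/6)*22 = 77/3)
(Q(k(0))*O(o(4), 0))*C(-1, 6) = (77*(2 + √(-1 + 0))/3)*0 = (77*(2 + √(-1))/3)*0 = (77*(2 + I)/3)*0 = (154/3 + 77*I/3)*0 = 0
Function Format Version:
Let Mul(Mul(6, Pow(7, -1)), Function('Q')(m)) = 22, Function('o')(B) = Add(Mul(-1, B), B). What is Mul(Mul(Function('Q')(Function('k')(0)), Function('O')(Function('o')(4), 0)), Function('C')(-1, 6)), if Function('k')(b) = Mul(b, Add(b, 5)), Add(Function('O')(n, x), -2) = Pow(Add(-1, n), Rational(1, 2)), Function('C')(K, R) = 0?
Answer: 0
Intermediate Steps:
Function('o')(B) = 0
Function('O')(n, x) = Add(2, Pow(Add(-1, n), Rational(1, 2)))
Function('k')(b) = Mul(b, Add(5, b))
Function('Q')(m) = Rational(77, 3) (Function('Q')(m) = Mul(Rational(7, 6), 22) = Rational(77, 3))
Mul(Mul(Function('Q')(Function('k')(0)), Function('O')(Function('o')(4), 0)), Function('C')(-1, 6)) = Mul(Mul(Rational(77, 3), Add(2, Pow(Add(-1, 0), Rational(1, 2)))), 0) = Mul(Mul(Rational(77, 3), Add(2, Pow(-1, Rational(1, 2)))), 0) = Mul(Mul(Rational(77, 3), Add(2, I)), 0) = Mul(Add(Rational(154, 3), Mul(Rational(77, 3), I)), 0) = 0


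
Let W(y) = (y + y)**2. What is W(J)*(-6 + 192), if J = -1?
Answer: 744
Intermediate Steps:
W(y) = 4*y**2 (W(y) = (2*y)**2 = 4*y**2)
W(J)*(-6 + 192) = (4*(-1)**2)*(-6 + 192) = (4*1)*186 = 4*186 = 744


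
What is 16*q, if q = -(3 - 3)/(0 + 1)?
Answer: 0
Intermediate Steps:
q = 0 (q = -0/1 = -0 = -1*0 = 0)
16*q = 16*0 = 0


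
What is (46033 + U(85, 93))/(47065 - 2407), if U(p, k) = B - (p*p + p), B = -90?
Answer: 38633/44658 ≈ 0.86509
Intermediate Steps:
U(p, k) = -90 - p - p**2 (U(p, k) = -90 - (p*p + p) = -90 - (p**2 + p) = -90 - (p + p**2) = -90 + (-p - p**2) = -90 - p - p**2)
(46033 + U(85, 93))/(47065 - 2407) = (46033 + (-90 - 1*85 - 1*85**2))/(47065 - 2407) = (46033 + (-90 - 85 - 1*7225))/44658 = (46033 + (-90 - 85 - 7225))*(1/44658) = (46033 - 7400)*(1/44658) = 38633*(1/44658) = 38633/44658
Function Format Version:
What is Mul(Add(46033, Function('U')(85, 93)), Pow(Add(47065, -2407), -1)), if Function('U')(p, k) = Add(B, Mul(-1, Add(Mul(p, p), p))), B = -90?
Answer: Rational(38633, 44658) ≈ 0.86509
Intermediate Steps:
Function('U')(p, k) = Add(-90, Mul(-1, p), Mul(-1, Pow(p, 2))) (Function('U')(p, k) = Add(-90, Mul(-1, Add(Mul(p, p), p))) = Add(-90, Mul(-1, Add(Pow(p, 2), p))) = Add(-90, Mul(-1, Add(p, Pow(p, 2)))) = Add(-90, Add(Mul(-1, p), Mul(-1, Pow(p, 2)))) = Add(-90, Mul(-1, p), Mul(-1, Pow(p, 2))))
Mul(Add(46033, Function('U')(85, 93)), Pow(Add(47065, -2407), -1)) = Mul(Add(46033, Add(-90, Mul(-1, 85), Mul(-1, Pow(85, 2)))), Pow(Add(47065, -2407), -1)) = Mul(Add(46033, Add(-90, -85, Mul(-1, 7225))), Pow(44658, -1)) = Mul(Add(46033, Add(-90, -85, -7225)), Rational(1, 44658)) = Mul(Add(46033, -7400), Rational(1, 44658)) = Mul(38633, Rational(1, 44658)) = Rational(38633, 44658)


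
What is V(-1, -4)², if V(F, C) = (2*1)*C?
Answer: 64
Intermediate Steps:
V(F, C) = 2*C
V(-1, -4)² = (2*(-4))² = (-8)² = 64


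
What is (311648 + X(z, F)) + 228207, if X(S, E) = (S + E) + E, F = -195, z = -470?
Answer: 538995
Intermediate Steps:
X(S, E) = S + 2*E (X(S, E) = (E + S) + E = S + 2*E)
(311648 + X(z, F)) + 228207 = (311648 + (-470 + 2*(-195))) + 228207 = (311648 + (-470 - 390)) + 228207 = (311648 - 860) + 228207 = 310788 + 228207 = 538995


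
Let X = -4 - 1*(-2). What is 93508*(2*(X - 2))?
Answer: -748064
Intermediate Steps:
X = -2 (X = -4 + 2 = -2)
93508*(2*(X - 2)) = 93508*(2*(-2 - 2)) = 93508*(2*(-4)) = 93508*(-8) = -748064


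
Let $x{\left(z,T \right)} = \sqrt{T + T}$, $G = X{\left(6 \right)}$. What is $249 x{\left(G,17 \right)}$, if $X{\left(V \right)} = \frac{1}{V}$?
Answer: $249 \sqrt{34} \approx 1451.9$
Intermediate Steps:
$G = \frac{1}{6} \approx 0.16667$
$x{\left(z,T \right)} = \sqrt{2} \sqrt{T}$ ($x{\left(z,T \right)} = \sqrt{2 T} = \sqrt{2} \sqrt{T}$)
$249 x{\left(G,17 \right)} = 249 \sqrt{2} \sqrt{17} = 249 \sqrt{34}$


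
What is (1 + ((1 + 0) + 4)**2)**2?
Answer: 676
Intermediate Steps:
(1 + ((1 + 0) + 4)**2)**2 = (1 + (1 + 4)**2)**2 = (1 + 5**2)**2 = (1 + 25)**2 = 26**2 = 676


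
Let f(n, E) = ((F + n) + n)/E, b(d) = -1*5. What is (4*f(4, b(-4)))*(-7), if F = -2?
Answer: 168/5 ≈ 33.600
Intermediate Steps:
b(d) = -5
f(n, E) = (-2 + 2*n)/E (f(n, E) = ((-2 + n) + n)/E = (-2 + 2*n)/E)
(4*f(4, b(-4)))*(-7) = (4*(2*(-1 + 4)/(-5)))*(-7) = (4*(2*(-⅕)*3))*(-7) = (4*(-6/5))*(-7) = -24/5*(-7) = 168/5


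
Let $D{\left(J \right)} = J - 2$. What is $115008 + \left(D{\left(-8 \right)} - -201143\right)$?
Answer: $316141$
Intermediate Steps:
$D{\left(J \right)} = -2 + J$
$115008 + \left(D{\left(-8 \right)} - -201143\right) = 115008 - -201133 = 115008 + \left(-10 + 201143\right) = 115008 + 201133 = 316141$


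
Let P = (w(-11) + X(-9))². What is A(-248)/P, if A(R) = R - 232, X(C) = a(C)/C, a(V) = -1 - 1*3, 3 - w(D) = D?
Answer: -1944/845 ≈ -2.3006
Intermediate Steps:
w(D) = 3 - D
a(V) = -4 (a(V) = -1 - 3 = -4)
X(C) = -4/C
A(R) = -232 + R
P = 16900/81 (P = ((3 - 1*(-11)) - 4/(-9))² = ((3 + 11) - 4*(-⅑))² = (14 + 4/9)² = (130/9)² = 16900/81 ≈ 208.64)
A(-248)/P = (-232 - 248)/(16900/81) = -480*81/16900 = -1944/845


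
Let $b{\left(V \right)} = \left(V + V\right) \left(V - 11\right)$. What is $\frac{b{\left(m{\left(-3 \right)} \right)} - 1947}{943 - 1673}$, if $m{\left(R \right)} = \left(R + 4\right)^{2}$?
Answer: $\frac{1967}{730} \approx 2.6945$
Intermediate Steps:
$m{\left(R \right)} = \left(4 + R\right)^{2}$
$b{\left(V \right)} = 2 V \left(-11 + V\right)$
$\frac{b{\left(m{\left(-3 \right)} \right)} - 1947}{943 - 1673} = \frac{2 \left(4 - 3\right)^{2} \left(-11 + \left(4 - 3\right)^{2}\right) - 1947}{943 - 1673} = \frac{2 \cdot 1^{2} \left(-11 + 1^{2}\right) - 1947}{-730} = \left(2 \cdot 1 \left(-11 + 1\right) - 1947\right) \left(- \frac{1}{730}\right) = \left(2 \cdot 1 \left(-10\right) - 1947\right) \left(- \frac{1}{730}\right) = \left(-20 - 1947\right) \left(- \frac{1}{730}\right) = \left(-1967\right) \left(- \frac{1}{730}\right) = \frac{1967}{730}$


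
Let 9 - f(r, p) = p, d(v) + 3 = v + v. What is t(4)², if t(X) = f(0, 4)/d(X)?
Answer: 1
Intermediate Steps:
d(v) = -3 + 2*v (d(v) = -3 + (v + v) = -3 + 2*v)
f(r, p) = 9 - p
t(X) = 5/(-3 + 2*X) (t(X) = (9 - 1*4)/(-3 + 2*X) = (9 - 4)/(-3 + 2*X) = 5/(-3 + 2*X))
t(4)² = (5/(-3 + 2*4))² = (5/(-3 + 8))² = (5/5)² = (5*(⅕))² = 1² = 1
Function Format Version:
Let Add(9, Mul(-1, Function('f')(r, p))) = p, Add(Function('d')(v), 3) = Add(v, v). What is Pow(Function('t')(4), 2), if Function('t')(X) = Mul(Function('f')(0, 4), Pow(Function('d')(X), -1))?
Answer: 1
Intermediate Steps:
Function('d')(v) = Add(-3, Mul(2, v)) (Function('d')(v) = Add(-3, Add(v, v)) = Add(-3, Mul(2, v)))
Function('f')(r, p) = Add(9, Mul(-1, p))
Function('t')(X) = Mul(5, Pow(Add(-3, Mul(2, X)), -1)) (Function('t')(X) = Mul(Add(9, Mul(-1, 4)), Pow(Add(-3, Mul(2, X)), -1)) = Mul(Add(9, -4), Pow(Add(-3, Mul(2, X)), -1)) = Mul(5, Pow(Add(-3, Mul(2, X)), -1)))
Pow(Function('t')(4), 2) = Pow(Mul(5, Pow(Add(-3, Mul(2, 4)), -1)), 2) = Pow(Mul(5, Pow(Add(-3, 8), -1)), 2) = Pow(Mul(5, Pow(5, -1)), 2) = Pow(Mul(5, Rational(1, 5)), 2) = Pow(1, 2) = 1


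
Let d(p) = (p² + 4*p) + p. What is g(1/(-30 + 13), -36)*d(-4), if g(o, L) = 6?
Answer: -24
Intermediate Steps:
d(p) = p² + 5*p
g(1/(-30 + 13), -36)*d(-4) = 6*(-4*(5 - 4)) = 6*(-4*1) = 6*(-4) = -24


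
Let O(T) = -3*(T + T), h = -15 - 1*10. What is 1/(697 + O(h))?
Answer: 1/847 ≈ 0.0011806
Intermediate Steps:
h = -25 (h = -15 - 10 = -25)
O(T) = -6*T
1/(697 + O(h)) = 1/(697 - 6*(-25)) = 1/(697 + 150) = 1/847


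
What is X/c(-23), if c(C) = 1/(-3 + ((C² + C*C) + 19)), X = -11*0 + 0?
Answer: 0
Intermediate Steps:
X = 0 (X = 0 + 0 = 0)
c(C) = 1/(16 + 2*C²) (c(C) = 1/(-3 + ((C² + C²) + 19)) = 1/(-3 + (2*C² + 19)) = 1/(-3 + (19 + 2*C²)) = 1/(16 + 2*C²))
X/c(-23) = 0/((1/(2*(8 + (-23)²)))) = 0/((1/(2*(8 + 529)))) = 0/(((½)/537)) = 0/(((½)*(1/537))) = 0/(1/1074) = 0*1074 = 0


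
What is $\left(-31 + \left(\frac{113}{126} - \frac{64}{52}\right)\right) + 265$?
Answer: $\frac{382745}{1638} \approx 233.67$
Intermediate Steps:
$\left(-31 + \left(\frac{113}{126} - \frac{64}{52}\right)\right) + 265 = \left(-31 + \left(113 \cdot \frac{1}{126} - \frac{16}{13}\right)\right) + 265 = \left(-31 + \left(\frac{113}{126} - \frac{16}{13}\right)\right) + 265 = \left(-31 - \frac{547}{1638}\right) + 265 = - \frac{51325}{1638} + 265 = \frac{382745}{1638}$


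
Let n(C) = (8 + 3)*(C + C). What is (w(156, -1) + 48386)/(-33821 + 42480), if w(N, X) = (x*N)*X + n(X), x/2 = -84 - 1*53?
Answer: 91108/8659 ≈ 10.522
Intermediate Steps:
n(C) = 22*C (n(C) = 11*(2*C) = 22*C)
x = -274 (x = 2*(-84 - 1*53) = 2*(-84 - 53) = 2*(-137) = -274)
w(N, X) = 22*X - 274*N*X (w(N, X) = (-274*N)*X + 22*X = -274*N*X + 22*X = 22*X - 274*N*X)
(w(156, -1) + 48386)/(-33821 + 42480) = (2*(-1)*(11 - 137*156) + 48386)/(-33821 + 42480) = (2*(-1)*(11 - 21372) + 48386)/8659 = (2*(-1)*(-21361) + 48386)*(1/8659) = (42722 + 48386)*(1/8659) = 91108*(1/8659) = 91108/8659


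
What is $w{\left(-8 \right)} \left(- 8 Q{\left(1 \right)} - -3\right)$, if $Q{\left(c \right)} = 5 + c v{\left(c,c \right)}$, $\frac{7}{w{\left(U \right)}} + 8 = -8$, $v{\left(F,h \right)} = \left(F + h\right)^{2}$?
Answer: $\frac{483}{16} \approx 30.188$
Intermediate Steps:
$w{\left(U \right)} = - \frac{7}{16}$ ($w{\left(U \right)} = \frac{7}{-8 - 8} = \frac{7}{-16} = 7 \left(- \frac{1}{16}\right) = - \frac{7}{16}$)
$Q{\left(c \right)} = 5 + 4 c^{3}$ ($Q{\left(c \right)} = 5 + c \left(c + c\right)^{2} = 5 + c \left(2 c\right)^{2} = 5 + c 4 c^{2} = 5 + 4 c^{3}$)
$w{\left(-8 \right)} \left(- 8 Q{\left(1 \right)} - -3\right) = - \frac{7 \left(- 8 \left(5 + 4 \cdot 1^{3}\right) - -3\right)}{16} = - \frac{7 \left(- 8 \left(5 + 4 \cdot 1\right) + 3\right)}{16} = - \frac{7 \left(- 8 \left(5 + 4\right) + 3\right)}{16} = - \frac{7 \left(\left(-8\right) 9 + 3\right)}{16} = - \frac{7 \left(-72 + 3\right)}{16} = \left(- \frac{7}{16}\right) \left(-69\right) = \frac{483}{16}$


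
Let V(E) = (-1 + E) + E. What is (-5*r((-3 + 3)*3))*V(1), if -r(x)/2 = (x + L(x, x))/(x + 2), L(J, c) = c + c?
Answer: 0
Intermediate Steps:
V(E) = -1 + 2*E
L(J, c) = 2*c
r(x) = -6*x/(2 + x) (r(x) = -2*(x + 2*x)/(x + 2) = -2*3*x/(2 + x) = -6*x/(2 + x))
(-5*r((-3 + 3)*3))*V(1) = (-(-30)*(-3 + 3)*3/(2 + (-3 + 3)*3))*(-1 + 2*1) = (-(-30)*0*3/(2 + 0*3))*(-1 + 2) = -(-30)*0/(2 + 0)*1 = -(-30)*0/2*1 = -5*0*1 = 0*1 = 0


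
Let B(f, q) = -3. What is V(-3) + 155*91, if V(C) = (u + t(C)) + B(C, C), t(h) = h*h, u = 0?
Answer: 14111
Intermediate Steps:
t(h) = h²
V(C) = -3 + C² (V(C) = (0 + C²) - 3 = C² - 3 = -3 + C²)
V(-3) + 155*91 = (-3 + (-3)²) + 155*91 = (-3 + 9) + 14105 = 6 + 14105 = 14111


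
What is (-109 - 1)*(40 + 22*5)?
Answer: -16500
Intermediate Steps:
(-109 - 1)*(40 + 22*5) = -110*(40 + 110) = -110*150 = -16500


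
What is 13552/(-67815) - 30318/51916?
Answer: -125435491/160031070 ≈ -0.78382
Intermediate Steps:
13552/(-67815) - 30318/51916 = 13552*(-1/67815) - 30318*1/51916 = -1232/6165 - 15159/25958 = -125435491/160031070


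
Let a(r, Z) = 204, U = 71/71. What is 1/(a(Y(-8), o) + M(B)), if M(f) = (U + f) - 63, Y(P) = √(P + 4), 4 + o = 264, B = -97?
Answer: 1/45 ≈ 0.022222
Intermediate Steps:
U = 1 (U = 71*(1/71) = 1)
o = 260 (o = -4 + 264 = 260)
Y(P) = √(4 + P)
M(f) = -62 + f (M(f) = (1 + f) - 63 = -62 + f)
1/(a(Y(-8), o) + M(B)) = 1/(204 + (-62 - 97)) = 1/(204 - 159) = 1/45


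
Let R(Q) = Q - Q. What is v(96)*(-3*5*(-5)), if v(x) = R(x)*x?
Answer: 0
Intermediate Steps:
R(Q) = 0
v(x) = 0 (v(x) = 0*x = 0)
v(96)*(-3*5*(-5)) = 0*(-3*5*(-5)) = 0*(-15*(-5)) = 0*75 = 0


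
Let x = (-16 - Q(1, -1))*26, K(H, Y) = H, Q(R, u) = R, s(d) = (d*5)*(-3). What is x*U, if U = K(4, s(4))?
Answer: -1768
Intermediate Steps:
s(d) = -15*d (s(d) = (5*d)*(-3) = -15*d)
U = 4
x = -442 (x = (-16 - 1*1)*26 = (-16 - 1)*26 = -17*26 = -442)
x*U = -442*4 = -1768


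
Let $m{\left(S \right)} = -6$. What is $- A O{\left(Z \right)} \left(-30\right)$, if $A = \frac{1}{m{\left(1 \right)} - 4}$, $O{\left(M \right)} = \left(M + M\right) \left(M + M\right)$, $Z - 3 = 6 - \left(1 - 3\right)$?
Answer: $-1452$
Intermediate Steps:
$Z = 11$ ($Z = 3 + \left(6 - \left(1 - 3\right)\right) = 3 + \left(6 - -2\right) = 3 + \left(6 + 2\right) = 3 + 8 = 11$)
$O{\left(M \right)} = 4 M^{2}$ ($O{\left(M \right)} = 2 M 2 M = 4 M^{2}$)
$A = - \frac{1}{10}$ ($A = \frac{1}{-6 - 4} = \frac{1}{-10} = - \frac{1}{10} \approx -0.1$)
$- A O{\left(Z \right)} \left(-30\right) = - - \frac{4 \cdot 11^{2}}{10} \left(-30\right) = - - \frac{4 \cdot 121}{10} \left(-30\right) = - \left(- \frac{1}{10}\right) 484 \left(-30\right) = - \frac{\left(-242\right) \left(-30\right)}{5} = \left(-1\right) 1452 = -1452$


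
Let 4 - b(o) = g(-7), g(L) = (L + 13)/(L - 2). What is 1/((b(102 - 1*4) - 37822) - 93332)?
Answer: -3/393448 ≈ -7.6249e-6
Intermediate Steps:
g(L) = (13 + L)/(-2 + L)
b(o) = 14/3 (b(o) = 4 - (13 - 7)/(-2 - 7) = 4 - 6/(-9) = 4 - (-1)*6/9 = 4 - 1*(-⅔) = 4 + ⅔ = 14/3)
1/((b(102 - 1*4) - 37822) - 93332) = 1/((14/3 - 37822) - 93332) = 1/(-113452/3 - 93332) = 1/(-393448/3) = -3/393448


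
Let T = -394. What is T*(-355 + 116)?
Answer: 94166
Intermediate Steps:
T*(-355 + 116) = -394*(-355 + 116) = -394*(-239) = 94166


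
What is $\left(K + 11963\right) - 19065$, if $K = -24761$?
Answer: $-31863$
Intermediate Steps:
$\left(K + 11963\right) - 19065 = \left(-24761 + 11963\right) - 19065 = -12798 - 19065 = -31863$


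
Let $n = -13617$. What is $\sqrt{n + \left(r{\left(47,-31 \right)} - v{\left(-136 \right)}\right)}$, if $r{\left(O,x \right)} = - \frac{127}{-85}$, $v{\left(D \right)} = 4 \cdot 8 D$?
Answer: $\frac{i \sqrt{66928830}}{85} \approx 96.247 i$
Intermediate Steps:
$v{\left(D \right)} = 32 D$
$r{\left(O,x \right)} = \frac{127}{85}$ ($r{\left(O,x \right)} = \left(-127\right) \left(- \frac{1}{85}\right) = \frac{127}{85}$)
$\sqrt{n + \left(r{\left(47,-31 \right)} - v{\left(-136 \right)}\right)} = \sqrt{-13617 - \left(- \frac{127}{85} + 32 \left(-136\right)\right)} = \sqrt{-13617 + \left(\frac{127}{85} - -4352\right)} = \sqrt{-13617 + \left(\frac{127}{85} + 4352\right)} = \sqrt{-13617 + \frac{370047}{85}} = \sqrt{- \frac{787398}{85}} = \frac{i \sqrt{66928830}}{85}$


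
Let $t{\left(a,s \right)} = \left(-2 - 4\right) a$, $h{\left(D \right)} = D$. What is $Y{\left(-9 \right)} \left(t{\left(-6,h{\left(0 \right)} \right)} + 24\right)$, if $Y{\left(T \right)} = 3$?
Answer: $180$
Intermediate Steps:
$t{\left(a,s \right)} = - 6 a$
$Y{\left(-9 \right)} \left(t{\left(-6,h{\left(0 \right)} \right)} + 24\right) = 3 \left(\left(-6\right) \left(-6\right) + 24\right) = 3 \left(36 + 24\right) = 3 \cdot 60 = 180$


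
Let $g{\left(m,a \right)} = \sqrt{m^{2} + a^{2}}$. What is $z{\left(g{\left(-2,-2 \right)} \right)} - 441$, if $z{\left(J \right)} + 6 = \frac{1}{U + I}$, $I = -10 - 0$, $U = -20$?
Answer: $- \frac{13411}{30} \approx -447.03$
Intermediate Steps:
$g{\left(m,a \right)} = \sqrt{a^{2} + m^{2}}$
$I = -10$ ($I = -10 + 0 = -10$)
$z{\left(J \right)} = - \frac{181}{30}$ ($z{\left(J \right)} = -6 + \frac{1}{-20 - 10} = -6 + \frac{1}{-30} = -6 - \frac{1}{30} = - \frac{181}{30}$)
$z{\left(g{\left(-2,-2 \right)} \right)} - 441 = - \frac{181}{30} - 441 = - \frac{13411}{30}$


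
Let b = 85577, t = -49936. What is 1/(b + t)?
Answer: 1/35641 ≈ 2.8058e-5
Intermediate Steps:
1/(b + t) = 1/(85577 - 49936) = 1/35641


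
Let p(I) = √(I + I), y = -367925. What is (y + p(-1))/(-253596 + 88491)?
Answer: 73585/33021 - I*√2/165105 ≈ 2.2284 - 8.5655e-6*I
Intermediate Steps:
p(I) = √2*√I (p(I) = √(2*I) = √2*√I)
(y + p(-1))/(-253596 + 88491) = (-367925 + √2*√(-1))/(-253596 + 88491) = (-367925 + √2*I)/(-165105) = (-367925 + I*√2)*(-1/165105) = 73585/33021 - I*√2/165105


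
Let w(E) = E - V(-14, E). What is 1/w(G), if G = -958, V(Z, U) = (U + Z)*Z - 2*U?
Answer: -1/16482 ≈ -6.0672e-5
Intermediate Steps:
V(Z, U) = -2*U + Z*(U + Z) (V(Z, U) = Z*(U + Z) - 2*U = -2*U + Z*(U + Z))
w(E) = -196 + 17*E (w(E) = E - ((-14)² - 2*E + E*(-14)) = E - (196 - 2*E - 14*E) = E - (196 - 16*E) = E + (-196 + 16*E) = -196 + 17*E)
1/w(G) = 1/(-196 + 17*(-958)) = 1/(-196 - 16286) = 1/(-16482) = -1/16482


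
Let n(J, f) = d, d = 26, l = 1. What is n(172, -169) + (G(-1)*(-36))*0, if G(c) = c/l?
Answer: 26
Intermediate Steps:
G(c) = c (G(c) = c/1 = c*1 = c)
n(J, f) = 26
n(172, -169) + (G(-1)*(-36))*0 = 26 - 1*(-36)*0 = 26 + 36*0 = 26 + 0 = 26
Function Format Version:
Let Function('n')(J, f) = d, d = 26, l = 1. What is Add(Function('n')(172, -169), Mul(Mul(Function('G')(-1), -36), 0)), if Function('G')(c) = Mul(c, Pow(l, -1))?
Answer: 26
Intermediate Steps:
Function('G')(c) = c (Function('G')(c) = Mul(c, Pow(1, -1)) = Mul(c, 1) = c)
Function('n')(J, f) = 26
Add(Function('n')(172, -169), Mul(Mul(Function('G')(-1), -36), 0)) = Add(26, Mul(Mul(-1, -36), 0)) = Add(26, Mul(36, 0)) = Add(26, 0) = 26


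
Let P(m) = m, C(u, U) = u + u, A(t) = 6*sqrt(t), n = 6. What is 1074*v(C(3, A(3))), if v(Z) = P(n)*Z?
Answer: 38664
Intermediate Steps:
C(u, U) = 2*u
v(Z) = 6*Z
1074*v(C(3, A(3))) = 1074*(6*(2*3)) = 1074*(6*6) = 1074*36 = 38664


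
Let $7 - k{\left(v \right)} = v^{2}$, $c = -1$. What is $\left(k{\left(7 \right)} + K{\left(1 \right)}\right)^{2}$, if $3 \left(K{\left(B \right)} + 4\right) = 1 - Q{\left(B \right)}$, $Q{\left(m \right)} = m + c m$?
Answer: $\frac{18769}{9} \approx 2085.4$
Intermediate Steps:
$Q{\left(m \right)} = 0$ ($Q{\left(m \right)} = m - m = 0$)
$K{\left(B \right)} = - \frac{11}{3}$ ($K{\left(B \right)} = -4 + \frac{1 - 0}{3} = -4 + \frac{1 + 0}{3} = -4 + \frac{1}{3} \cdot 1 = -4 + \frac{1}{3} = - \frac{11}{3}$)
$k{\left(v \right)} = 7 - v^{2}$
$\left(k{\left(7 \right)} + K{\left(1 \right)}\right)^{2} = \left(\left(7 - 7^{2}\right) - \frac{11}{3}\right)^{2} = \left(\left(7 - 49\right) - \frac{11}{3}\right)^{2} = \left(-42 - \frac{11}{3}\right)^{2} = \left(- \frac{137}{3}\right)^{2} = \frac{18769}{9}$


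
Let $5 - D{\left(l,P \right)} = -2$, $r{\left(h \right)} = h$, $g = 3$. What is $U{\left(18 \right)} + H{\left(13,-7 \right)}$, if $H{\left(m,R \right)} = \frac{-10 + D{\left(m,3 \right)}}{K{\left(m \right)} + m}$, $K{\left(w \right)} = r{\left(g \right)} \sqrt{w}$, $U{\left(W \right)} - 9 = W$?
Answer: $\frac{105}{4} + \frac{9 \sqrt{13}}{52} \approx 26.874$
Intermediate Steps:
$U{\left(W \right)} = 9 + W$
$D{\left(l,P \right)} = 7$ ($D{\left(l,P \right)} = 5 - -2 = 5 + 2 = 7$)
$K{\left(w \right)} = 3 \sqrt{w}$
$H{\left(m,R \right)} = - \frac{3}{m + 3 \sqrt{m}}$ ($H{\left(m,R \right)} = \frac{-10 + 7}{3 \sqrt{m} + m} = - \frac{3}{m + 3 \sqrt{m}}$)
$U{\left(18 \right)} + H{\left(13,-7 \right)} = \left(9 + 18\right) - \frac{3}{13 + 3 \sqrt{13}} = 27 - \frac{3}{13 + 3 \sqrt{13}}$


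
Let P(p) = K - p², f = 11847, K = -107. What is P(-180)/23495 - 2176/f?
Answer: -436235549/278345265 ≈ -1.5672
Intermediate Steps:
P(p) = -107 - p²
P(-180)/23495 - 2176/f = (-107 - 1*(-180)²)/23495 - 2176/11847 = (-107 - 1*32400)*(1/23495) - 2176*1/11847 = (-107 - 32400)*(1/23495) - 2176/11847 = -32507*1/23495 - 2176/11847 = -32507/23495 - 2176/11847 = -436235549/278345265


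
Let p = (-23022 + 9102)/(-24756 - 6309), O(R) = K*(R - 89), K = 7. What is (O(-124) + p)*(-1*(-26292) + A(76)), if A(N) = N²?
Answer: -98991767444/2071 ≈ -4.7799e+7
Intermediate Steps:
O(R) = -623 + 7*R (O(R) = 7*(R - 89) = 7*(-89 + R) = -623 + 7*R)
p = 928/2071 (p = -13920/(-31065) = -13920*(-1/31065) = 928/2071 ≈ 0.44809)
(O(-124) + p)*(-1*(-26292) + A(76)) = ((-623 + 7*(-124)) + 928/2071)*(-1*(-26292) + 76²) = ((-623 - 868) + 928/2071)*(26292 + 5776) = (-1491 + 928/2071)*32068 = -3086933/2071*32068 = -98991767444/2071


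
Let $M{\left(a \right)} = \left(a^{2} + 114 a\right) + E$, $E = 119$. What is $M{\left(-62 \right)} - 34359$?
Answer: $-37464$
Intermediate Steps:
$M{\left(a \right)} = 119 + a^{2} + 114 a$ ($M{\left(a \right)} = \left(a^{2} + 114 a\right) + 119 = 119 + a^{2} + 114 a$)
$M{\left(-62 \right)} - 34359 = \left(119 + \left(-62\right)^{2} + 114 \left(-62\right)\right) - 34359 = \left(119 + 3844 - 7068\right) - 34359 = -3105 - 34359 = -37464$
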